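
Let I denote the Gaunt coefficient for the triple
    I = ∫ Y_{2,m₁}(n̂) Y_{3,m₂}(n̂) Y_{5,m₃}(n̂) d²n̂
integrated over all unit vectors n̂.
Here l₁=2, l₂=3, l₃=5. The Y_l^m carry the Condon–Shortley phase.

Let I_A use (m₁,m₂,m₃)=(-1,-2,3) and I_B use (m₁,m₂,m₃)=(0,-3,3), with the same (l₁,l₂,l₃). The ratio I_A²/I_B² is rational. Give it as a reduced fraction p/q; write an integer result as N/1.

4/1

l's match ⇒ only the (l;m) 3-j factors differ between A and B.
A: triangle coeff Δ(2,3,5) = 1/2310; Σ_t [0,0]: t=0:+1/720 = 1/720; (3j)²=8/165 [(2 3 5; -1 -2 3)], sign=+1
B: triangle coeff Δ(2,3,5) = 1/2310; Σ_t [0,0]: t=0:+1/2880 = 1/2880; (3j)²=2/165 [(2 3 5; 0 -3 3)], sign=+1
I_A²/I_B² = (8/165)/(2/165) = 4/1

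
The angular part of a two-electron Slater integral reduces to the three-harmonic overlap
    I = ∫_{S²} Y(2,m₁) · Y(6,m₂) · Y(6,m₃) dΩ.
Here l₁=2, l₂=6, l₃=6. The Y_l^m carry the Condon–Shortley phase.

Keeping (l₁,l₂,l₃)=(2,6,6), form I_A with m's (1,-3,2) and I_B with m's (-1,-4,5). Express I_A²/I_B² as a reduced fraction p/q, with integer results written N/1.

50/99

Shared (l₁,l₂,l₃)=(2,6,6): N and (l;000)² cancel in I_A²/I_B².
A: Δ = 2!·2!·10!/15! = 1/90090; Racah Σ t=0..1: t=0:+1/60480 t=1:−1/161280 = 1/96768; ⇒ 3j(2 6 6; 1 -3 2)² = 15/1001, sgn +1
B: Δ = 2!·2!·10!/15! = 1/90090; Racah Σ t=1..2: t=1:−1/725760 t=2:+1/7257600 = -1/806400; ⇒ 3j(2 6 6; -1 -4 5)² = 27/910, sgn +1
I_A²/I_B² = (15/1001)/(27/910) = 50/99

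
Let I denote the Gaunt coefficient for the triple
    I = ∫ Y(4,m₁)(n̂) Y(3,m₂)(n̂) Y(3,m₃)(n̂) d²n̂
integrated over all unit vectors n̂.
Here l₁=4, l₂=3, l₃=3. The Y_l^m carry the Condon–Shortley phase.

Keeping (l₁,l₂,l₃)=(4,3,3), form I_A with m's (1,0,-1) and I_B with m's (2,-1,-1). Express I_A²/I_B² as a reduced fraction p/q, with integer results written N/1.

l's match ⇒ only the (l;m) 3-j factors differ between A and B.
A: triangle coeff Δ(4,3,3) = 1/34650; Σ_t [1,3]: t=1:−1/48 t=2:+1/24 t=3:−1/288 = 5/288; (3j)²=5/462 [(4 3 3; 1 0 -1)], sign=+1
B: triangle coeff Δ(4,3,3) = 1/34650; Σ_t [0,2]: t=0:+1/192 t=1:−1/36 t=2:+1/192 = -5/288; (3j)²=20/693 [(4 3 3; 2 -1 -1)], sign=-1
I_A²/I_B² = (5/462)/(20/693) = 3/8

3/8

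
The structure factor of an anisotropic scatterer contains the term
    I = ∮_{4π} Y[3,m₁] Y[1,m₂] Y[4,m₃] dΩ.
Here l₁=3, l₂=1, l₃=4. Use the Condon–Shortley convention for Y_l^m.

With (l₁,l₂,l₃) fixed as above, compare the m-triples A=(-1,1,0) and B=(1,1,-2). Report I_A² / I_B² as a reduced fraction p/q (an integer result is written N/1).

2/5

l's match ⇒ only the (l;m) 3-j factors differ between A and B.
A: triangle coeff Δ(3,1,4) = 1/252; Σ_t [0,0]: t=0:+1/96 = 1/96; (3j)²=1/42 [(3 1 4; -1 1 0)], sign=+1
B: triangle coeff Δ(3,1,4) = 1/252; Σ_t [0,0]: t=0:+1/96 = 1/96; (3j)²=5/84 [(3 1 4; 1 1 -2)], sign=+1
I_A²/I_B² = (1/42)/(5/84) = 2/5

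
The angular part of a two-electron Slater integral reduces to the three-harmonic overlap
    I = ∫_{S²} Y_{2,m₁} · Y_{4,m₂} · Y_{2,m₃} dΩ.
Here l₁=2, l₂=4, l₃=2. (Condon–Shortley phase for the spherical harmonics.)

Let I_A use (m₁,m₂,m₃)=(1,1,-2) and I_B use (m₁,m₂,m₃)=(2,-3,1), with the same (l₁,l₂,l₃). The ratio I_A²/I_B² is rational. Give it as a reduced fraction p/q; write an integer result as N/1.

l's match ⇒ only the (l;m) 3-j factors differ between A and B.
A: triangle coeff Δ(2,4,2) = 1/630; Σ_t [1,1]: t=1:−1/144 = -1/144; (3j)²=1/126 [(2 4 2; 1 1 -2)], sign=-1
B: triangle coeff Δ(2,4,2) = 1/630; Σ_t [0,0]: t=0:+1/144 = 1/144; (3j)²=1/18 [(2 4 2; 2 -3 1)], sign=-1
I_A²/I_B² = (1/126)/(1/18) = 1/7

1/7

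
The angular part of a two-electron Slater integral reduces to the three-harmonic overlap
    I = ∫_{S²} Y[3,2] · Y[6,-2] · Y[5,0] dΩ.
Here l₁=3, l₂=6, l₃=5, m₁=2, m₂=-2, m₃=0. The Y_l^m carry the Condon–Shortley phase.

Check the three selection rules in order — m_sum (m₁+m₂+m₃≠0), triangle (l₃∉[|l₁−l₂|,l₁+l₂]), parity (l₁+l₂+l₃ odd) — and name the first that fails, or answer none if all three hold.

none

m₁+m₂+m₃ = 2 − 2 + 0 = 0  ✓
triangle: |3−6|=3 ≤ l₃=5 ≤ 3+6=9  ✓
parity: l₁+l₂+l₃ = 14 is even  ✓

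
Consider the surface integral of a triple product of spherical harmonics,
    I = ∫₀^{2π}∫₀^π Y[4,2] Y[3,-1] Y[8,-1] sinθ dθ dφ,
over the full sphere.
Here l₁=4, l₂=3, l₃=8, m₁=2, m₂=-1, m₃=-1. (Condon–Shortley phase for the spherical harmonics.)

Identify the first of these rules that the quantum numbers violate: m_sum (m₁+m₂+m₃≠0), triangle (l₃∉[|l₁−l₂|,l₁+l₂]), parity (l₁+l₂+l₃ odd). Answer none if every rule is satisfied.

m₁+m₂+m₃ = 2 − 1 − 1 = 0  ✓
triangle: |4−3|=1 ≤ l₃=8 ≤ 4+3=7  ✗
parity: l₁+l₂+l₃ = 15 is odd

triangle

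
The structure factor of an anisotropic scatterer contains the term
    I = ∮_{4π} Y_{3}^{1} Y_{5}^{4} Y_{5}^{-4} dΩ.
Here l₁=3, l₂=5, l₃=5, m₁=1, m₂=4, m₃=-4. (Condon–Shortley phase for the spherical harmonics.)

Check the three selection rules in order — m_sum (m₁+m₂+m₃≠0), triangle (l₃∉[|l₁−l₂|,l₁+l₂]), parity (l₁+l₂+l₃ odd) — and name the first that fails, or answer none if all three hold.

m_sum

azimuthal sum: 1 + 4 − 4 = 1  ✗
2 ≤ 5 ≤ 8 (triangle on l)
L = 3 + 5 + 5 = 13 (odd)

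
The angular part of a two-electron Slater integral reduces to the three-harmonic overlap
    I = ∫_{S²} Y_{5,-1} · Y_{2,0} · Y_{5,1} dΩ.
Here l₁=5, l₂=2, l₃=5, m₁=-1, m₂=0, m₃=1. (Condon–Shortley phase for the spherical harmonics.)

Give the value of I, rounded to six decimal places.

Checks pass: Σm=0; 12 even; l₃=5∈[3,7].
(2·5+1)(2·2+1)(2·5+1) = 605
Δ: 2! 8! 2! / 13! → 1/38610
sum: t=0:+1/2880 t=1:−1/576 t=2:+1/2880 = -1/960
3j²(5 2 5; 0 0 0) = Δ·Π!·Σ² = 10/429  (sign +1)
sum: t=0:+1/5760 t=1:−1/720 t=2:+1/2304 = -1/1280
3j²(5 2 5; -1 0 1) = Δ·Π!·Σ² = 27/1430  (sign -1)
combine: 4πI² = 605·10/429·27/1430 = 45/169
take √, sign -1: I = -0.14556534

-0.145565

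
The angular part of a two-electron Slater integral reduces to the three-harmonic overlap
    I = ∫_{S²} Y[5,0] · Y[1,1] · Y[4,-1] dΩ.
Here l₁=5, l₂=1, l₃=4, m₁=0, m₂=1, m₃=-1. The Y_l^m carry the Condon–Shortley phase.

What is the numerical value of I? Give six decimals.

Rules hold: Σm=0, L=10 even, 4≤4≤6.
N = 11·3·9 = 297
Δ = 2!·8!·0!/11! = 1/495
Racah Σ t=1..1: t=1:−1/576 = -1/576
⇒ 3j(5 1 4; 0 0 0)² = 5/99, sgn -1
Racah Σ t=2..2: t=2:+1/1440 = 1/1440
⇒ 3j(5 1 4; 0 1 -1)² = 2/99, sgn -1
4πI² = N·(3j₀)²·(3jₘ)² = 10/33
I = +1·√(0.30303/4π) = 0.15528807

0.155288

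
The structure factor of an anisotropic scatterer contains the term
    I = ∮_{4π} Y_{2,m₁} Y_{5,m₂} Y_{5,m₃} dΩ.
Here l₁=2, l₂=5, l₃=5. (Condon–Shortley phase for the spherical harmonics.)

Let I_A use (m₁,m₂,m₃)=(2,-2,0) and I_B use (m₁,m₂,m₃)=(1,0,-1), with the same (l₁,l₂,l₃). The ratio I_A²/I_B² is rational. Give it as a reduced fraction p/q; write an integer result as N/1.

28/1

Same 2,5,5: normalisation and zero-m 3j drop out of the ratio.
A: Δ: 2! 2! 8! / 13! → 1/38610; sum: t=0:+1/2880 = 1/2880; 3j²(2 5 5; 2 -2 0) = Δ·Π!·Σ² = 14/429  (sign -1)
B: Δ: 2! 2! 8! / 13! → 1/38610; sum: t=0:+1/1440 t=1:−1/1152 = -1/5760; 3j²(2 5 5; 1 0 -1) = Δ·Π!·Σ² = 1/858  (sign -1)
I_A²/I_B² = (14/429)/(1/858) = 28/1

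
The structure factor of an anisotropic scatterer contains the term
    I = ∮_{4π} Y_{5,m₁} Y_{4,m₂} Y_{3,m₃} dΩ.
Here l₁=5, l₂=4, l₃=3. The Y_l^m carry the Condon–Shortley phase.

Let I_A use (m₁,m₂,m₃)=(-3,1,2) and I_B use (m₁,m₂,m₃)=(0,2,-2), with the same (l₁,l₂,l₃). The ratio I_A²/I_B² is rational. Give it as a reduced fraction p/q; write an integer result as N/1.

7/160

Shared (l₁,l₂,l₃)=(5,4,3): N and (l;000)² cancel in I_A²/I_B².
A: Δ = 6!·4!·2!/13! = 1/180180; Racah Σ t=4..5: t=4:+1/1152 t=5:−1/1440 = 1/5760; ⇒ 3j(5 4 3; -3 1 2)² = 1/858, sgn -1
B: Δ = 6!·4!·2!/13! = 1/180180; Racah Σ t=4..5: t=4:+1/576 t=5:−1/2880 = 1/720; ⇒ 3j(5 4 3; 0 2 -2)² = 80/3003, sgn -1
I_A²/I_B² = (1/858)/(80/3003) = 7/160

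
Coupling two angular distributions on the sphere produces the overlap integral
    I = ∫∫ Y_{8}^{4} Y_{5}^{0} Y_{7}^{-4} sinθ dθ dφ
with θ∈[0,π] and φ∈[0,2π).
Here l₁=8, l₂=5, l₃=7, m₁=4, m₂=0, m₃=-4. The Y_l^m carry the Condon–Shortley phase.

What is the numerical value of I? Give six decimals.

-0.123255

Rules hold: Σm=0, L=20 even, 3≤7≤13.
N = 17·11·15 = 2805
Δ = 6!·10!·4!/21! = 1/814773960
Racah Σ t=1..5: t=1:−1/87091200 t=2:+1/4976640 t=3:−1/2073600 t=4:+1/4976640 t=5:−1/87091200 = -1/9676800
⇒ 3j(8 5 7; 0 0 0)² = 360/46189, sgn +1
Racah Σ t=1..4: t=1:−1/87091200 t=2:+1/23224320 t=3:−1/52254720 t=4:+1/1045094400 = 1/74649600
⇒ 3j(8 5 7; 4 0 -4)² = 110/12597, sgn -1
4πI² = N·(3j₀)²·(3jₘ)² = 198000/1037153
I = -1·√(0.190907/4π) = -0.12325548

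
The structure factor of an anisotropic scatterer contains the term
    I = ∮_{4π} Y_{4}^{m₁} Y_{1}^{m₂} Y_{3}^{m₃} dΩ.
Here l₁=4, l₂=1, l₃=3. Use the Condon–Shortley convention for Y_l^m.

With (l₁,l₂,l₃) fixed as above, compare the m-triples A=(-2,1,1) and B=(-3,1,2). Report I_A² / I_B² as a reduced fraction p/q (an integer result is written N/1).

Shared (l₁,l₂,l₃)=(4,1,3): N and (l;000)² cancel in I_A²/I_B².
A: Δ = 2!·6!·0!/9! = 1/252; Racah Σ t=2..2: t=2:+1/96 = 1/96; ⇒ 3j(4 1 3; -2 1 1)² = 5/84, sgn +1
B: Δ = 2!·6!·0!/9! = 1/252; Racah Σ t=2..2: t=2:+1/240 = 1/240; ⇒ 3j(4 1 3; -3 1 2)² = 1/12, sgn -1
I_A²/I_B² = (5/84)/(1/12) = 5/7

5/7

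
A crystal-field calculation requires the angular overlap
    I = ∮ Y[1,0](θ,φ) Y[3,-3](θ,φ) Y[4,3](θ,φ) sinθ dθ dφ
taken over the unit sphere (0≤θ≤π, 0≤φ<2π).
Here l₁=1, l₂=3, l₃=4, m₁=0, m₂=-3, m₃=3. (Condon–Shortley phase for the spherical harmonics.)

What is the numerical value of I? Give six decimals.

Rules hold: Σm=0, L=8 even, 2≤4≤4.
N = 3·7·9 = 189
Δ = 0!·2!·6!/9! = 1/252
Racah Σ t=0..0: t=0:+1/36 = 1/36
⇒ 3j(1 3 4; 0 0 0)² = 4/63, sgn +1
Racah Σ t=0..0: t=0:+1/720 = 1/720
⇒ 3j(1 3 4; 0 -3 3)² = 1/36, sgn -1
4πI² = N·(3j₀)²·(3jₘ)² = 1/3
I = -1·√(0.333333/4π) = -0.16286750

-0.162868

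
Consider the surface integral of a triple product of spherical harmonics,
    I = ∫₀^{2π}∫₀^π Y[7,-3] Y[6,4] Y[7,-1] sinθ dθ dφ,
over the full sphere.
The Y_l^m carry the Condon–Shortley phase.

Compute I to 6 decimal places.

-0.092761

Rules hold: Σm=0, L=20 even, 1≤7≤13.
N = 15·13·15 = 2925
Δ = 6!·8!·6!/21! = 1/2444321880
Racah Σ t=0..6: t=0:+1/2612736000 t=1:−1/20736000 t=2:+1/1658880 t=3:−1/746496 t=4:+1/1658880 t=5:−1/20736000 t=6:+1/2612736000 = -1/4354560
⇒ 3j(7 6 7; 0 0 0)² = 1000/138567, sgn +1
Racah Σ t=4..6: t=4:+1/49766400 t=5:−1/10368000 t=6:+1/19906560 = -13/497664000
⇒ 3j(7 6 7; -3 4 -1)² = 91/17765, sgn -1
4πI² = N·(3j₀)²·(3jₘ)² = 1365000/12623809
I = -1·√(0.108129/4π) = -0.09276116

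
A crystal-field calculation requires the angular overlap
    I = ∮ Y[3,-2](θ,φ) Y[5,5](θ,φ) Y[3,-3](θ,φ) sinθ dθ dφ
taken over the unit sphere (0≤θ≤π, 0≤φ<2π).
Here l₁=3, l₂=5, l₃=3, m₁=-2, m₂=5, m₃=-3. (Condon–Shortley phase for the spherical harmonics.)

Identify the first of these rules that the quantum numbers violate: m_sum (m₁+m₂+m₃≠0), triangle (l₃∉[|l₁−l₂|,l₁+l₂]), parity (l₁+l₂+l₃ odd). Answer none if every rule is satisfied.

parity

azimuthal sum: -2 + 5 − 3 = 0  ✓
2 ≤ 3 ≤ 8 (triangle on l)  ✓
L = 3 + 5 + 3 = 11 (odd)  ✗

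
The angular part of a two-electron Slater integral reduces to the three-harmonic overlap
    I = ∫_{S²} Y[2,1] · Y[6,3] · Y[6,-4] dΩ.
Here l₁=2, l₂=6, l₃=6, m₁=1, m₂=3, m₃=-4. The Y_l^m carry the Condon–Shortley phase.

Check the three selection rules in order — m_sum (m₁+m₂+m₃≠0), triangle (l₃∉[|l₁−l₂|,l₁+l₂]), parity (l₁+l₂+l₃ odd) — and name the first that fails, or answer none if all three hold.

m₁+m₂+m₃ = 1 + 3 − 4 = 0  ✓
triangle: |2−6|=4 ≤ l₃=6 ≤ 2+6=8  ✓
parity: l₁+l₂+l₃ = 14 is even  ✓

none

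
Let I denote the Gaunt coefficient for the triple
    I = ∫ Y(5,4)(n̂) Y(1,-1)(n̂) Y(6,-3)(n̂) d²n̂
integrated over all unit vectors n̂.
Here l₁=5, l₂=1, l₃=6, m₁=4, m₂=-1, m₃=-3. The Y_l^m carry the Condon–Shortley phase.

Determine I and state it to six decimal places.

Checks pass: Σm=0; 12 even; l₃=6∈[4,6].
(2·5+1)(2·1+1)(2·6+1) = 429
Δ: 0! 10! 2! / 13! → 1/858
sum: t=0:+1/14400 = 1/14400
3j²(5 1 6; 0 0 0) = Δ·Π!·Σ² = 6/143  (sign +1)
sum: t=0:+1/725760 = 1/725760
3j²(5 1 6; 4 -1 -3) = Δ·Π!·Σ² = 1/286  (sign -1)
combine: 4πI² = 429·6/143·1/286 = 9/143
take √, sign -1: I = -0.07076985

-0.070770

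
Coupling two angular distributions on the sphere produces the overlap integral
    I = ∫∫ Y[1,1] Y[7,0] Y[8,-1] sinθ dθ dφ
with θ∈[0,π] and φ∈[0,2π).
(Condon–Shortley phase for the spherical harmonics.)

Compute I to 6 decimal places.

Rules hold: Σm=0, L=16 even, 6≤8≤8.
N = 3·15·17 = 765
Δ = 0!·2!·14!/17! = 1/2040
Racah Σ t=0..0: t=0:+1/25401600 = 1/25401600
⇒ 3j(1 7 8; 0 0 0)² = 8/255, sgn +1
Racah Σ t=0..0: t=0:+1/50803200 = 1/50803200
⇒ 3j(1 7 8; 1 0 -1)² = 3/170, sgn -1
4πI² = N·(3j₀)²·(3jₘ)² = 36/85
I = -1·√(0.423529/4π) = -0.18358486

-0.183585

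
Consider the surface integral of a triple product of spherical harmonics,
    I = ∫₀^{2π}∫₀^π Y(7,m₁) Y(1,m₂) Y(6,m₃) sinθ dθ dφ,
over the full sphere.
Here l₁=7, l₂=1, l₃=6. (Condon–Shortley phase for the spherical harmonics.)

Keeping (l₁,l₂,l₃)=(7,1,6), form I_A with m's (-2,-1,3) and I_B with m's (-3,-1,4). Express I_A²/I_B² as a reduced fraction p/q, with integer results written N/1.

5/3

Shared (l₁,l₂,l₃)=(7,1,6): N and (l;000)² cancel in I_A²/I_B².
A: Δ = 2!·12!·0!/15! = 1/1365; Racah Σ t=0..0: t=0:+1/4354560 = 1/4354560; ⇒ 3j(7 1 6; -2 -1 3)² = 2/273, sgn -1
B: Δ = 2!·12!·0!/15! = 1/1365; Racah Σ t=0..0: t=0:+1/14515200 = 1/14515200; ⇒ 3j(7 1 6; -3 -1 4)² = 2/455, sgn +1
I_A²/I_B² = (2/273)/(2/455) = 5/3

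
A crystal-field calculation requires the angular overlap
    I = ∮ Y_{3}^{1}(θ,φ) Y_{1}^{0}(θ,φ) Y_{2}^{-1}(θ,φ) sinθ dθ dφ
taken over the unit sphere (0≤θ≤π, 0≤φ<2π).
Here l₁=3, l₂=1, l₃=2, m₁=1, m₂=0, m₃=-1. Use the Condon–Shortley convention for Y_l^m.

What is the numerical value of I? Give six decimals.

-0.233597

m-sum 0 ✓  L=6 even ✓  2≤2≤4 ✓
Π(2lᵢ+1) = 7×3×5 = 105
triangle coeff Δ(3,1,2) = 1/105
Σ_t [1,1]: t=1:−1/4 = -1/4
(3j)²=3/35 [(3 1 2; 0 0 0)], sign=-1
Σ_t [1,1]: t=1:−1/6 = -1/6
(3j)²=8/105 [(3 1 2; 1 0 -1)], sign=+1
⇒ 4πI² = 24/35
I = (-1)√(24/35/(4π)) = -0.23359668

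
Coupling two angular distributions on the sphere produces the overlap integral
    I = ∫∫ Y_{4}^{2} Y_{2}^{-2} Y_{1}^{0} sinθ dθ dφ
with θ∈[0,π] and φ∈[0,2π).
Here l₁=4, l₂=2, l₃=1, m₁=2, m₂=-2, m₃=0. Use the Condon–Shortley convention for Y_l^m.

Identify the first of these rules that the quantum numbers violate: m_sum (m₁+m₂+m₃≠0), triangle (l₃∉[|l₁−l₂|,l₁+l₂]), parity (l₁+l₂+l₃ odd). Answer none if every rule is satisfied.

triangle

Σmᵢ = 0  ✓
l₃∈[|l₁−l₂|,l₁+l₂]=[2,6], have l₃=1  ✗
Σlᵢ = 7 ⇒ odd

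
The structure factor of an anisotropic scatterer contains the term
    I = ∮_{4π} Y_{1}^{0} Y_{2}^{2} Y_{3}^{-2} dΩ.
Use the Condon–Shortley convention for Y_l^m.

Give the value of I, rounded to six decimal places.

Rules hold: Σm=0, L=6 even, 1≤3≤3.
N = 3·5·7 = 105
Δ = 0!·2!·4!/7! = 1/105
Racah Σ t=0..0: t=0:+1/4 = 1/4
⇒ 3j(1 2 3; 0 0 0)² = 3/35, sgn -1
Racah Σ t=0..0: t=0:+1/24 = 1/24
⇒ 3j(1 2 3; 0 2 -2)² = 1/21, sgn -1
4πI² = N·(3j₀)²·(3jₘ)² = 3/7
I = +1·√(0.428571/4π) = 0.18467439

0.184674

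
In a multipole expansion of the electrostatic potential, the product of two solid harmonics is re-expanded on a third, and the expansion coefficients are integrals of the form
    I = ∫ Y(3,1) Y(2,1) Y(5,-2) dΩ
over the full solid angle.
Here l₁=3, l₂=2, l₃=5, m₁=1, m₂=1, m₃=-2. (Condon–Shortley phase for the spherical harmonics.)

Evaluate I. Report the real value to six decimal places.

0.245532

m-sum 0 ✓  L=10 even ✓  1≤5≤5 ✓
Π(2lᵢ+1) = 7×5×11 = 385
triangle coeff Δ(3,2,5) = 1/2310
Σ_t [0,0]: t=0:+1/144 = 1/144
(3j)²=10/231 [(3 2 5; 0 0 0)], sign=-1
Σ_t [0,0]: t=0:+1/288 = 1/288
(3j)²=1/22 [(3 2 5; 1 1 -2)], sign=-1
⇒ 4πI² = 25/33
I = (+1)√(25/33/(4π)) = 0.24553200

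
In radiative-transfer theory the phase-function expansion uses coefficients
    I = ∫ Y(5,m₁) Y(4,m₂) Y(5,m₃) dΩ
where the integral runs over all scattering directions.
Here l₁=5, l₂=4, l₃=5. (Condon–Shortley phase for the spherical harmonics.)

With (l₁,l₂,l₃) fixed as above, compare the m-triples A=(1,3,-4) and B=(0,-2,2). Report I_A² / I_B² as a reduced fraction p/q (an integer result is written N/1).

Same 5,4,5: normalisation and zero-m 3j drop out of the ratio.
A: Δ: 4! 6! 4! / 15! → 1/3153150; sum: t=3:−1/17280 t=4:+1/103680 = -1/20736; 3j²(5 4 5; 1 3 -4) = Δ·Π!·Σ² = 10/429  (sign +1)
B: Δ: 4! 6! 4! / 15! → 1/3153150; sum: t=0:+1/11520 t=1:−1/1728 t=2:+1/3456 = -7/34560; 3j²(5 4 5; 0 -2 2) = Δ·Π!·Σ² = 7/858  (sign +1)
I_A²/I_B² = (10/429)/(7/858) = 20/7

20/7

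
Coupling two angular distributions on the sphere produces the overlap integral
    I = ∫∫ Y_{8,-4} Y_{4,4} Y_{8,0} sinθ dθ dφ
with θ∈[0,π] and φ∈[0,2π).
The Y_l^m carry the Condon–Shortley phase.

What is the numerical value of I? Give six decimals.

0.152459

Rules hold: Σm=0, L=20 even, 4≤8≤12.
N = 17·9·17 = 2601
Δ = 4!·12!·4!/21! = 1/185175900
Racah Σ t=0..4: t=0:+1/557383680 t=1:−1/21772800 t=2:+1/8294400 t=3:−1/21772800 t=4:+1/557383680 = 1/30965760
⇒ 3j(8 4 8; 0 0 0)² = 36/4199, sgn +1
Racah Σ t=4..4: t=4:+1/557383680 = 1/557383680
⇒ 3j(8 4 8; -4 4 0)² = 55/4199, sgn +1
4πI² = N·(3j₀)²·(3jₘ)² = 17820/61009
I = +1·√(0.292088/4π) = 0.15245861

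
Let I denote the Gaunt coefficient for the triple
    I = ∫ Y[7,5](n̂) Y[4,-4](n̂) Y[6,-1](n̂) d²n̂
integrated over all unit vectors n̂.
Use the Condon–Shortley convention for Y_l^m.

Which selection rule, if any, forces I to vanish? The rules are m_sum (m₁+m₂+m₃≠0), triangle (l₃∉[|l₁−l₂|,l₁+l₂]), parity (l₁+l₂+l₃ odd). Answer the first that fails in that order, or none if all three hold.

parity

Σmᵢ = 0  ✓
l₃∈[|l₁−l₂|,l₁+l₂]=[3,11], have l₃=6  ✓
Σlᵢ = 17 ⇒ odd  ✗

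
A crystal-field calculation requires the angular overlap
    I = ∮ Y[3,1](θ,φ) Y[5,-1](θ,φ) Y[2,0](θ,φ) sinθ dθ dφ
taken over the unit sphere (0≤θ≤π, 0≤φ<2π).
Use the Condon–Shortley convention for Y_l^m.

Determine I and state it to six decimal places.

-0.227318

Rules hold: Σm=0, L=10 even, 2≤2≤8.
N = 7·11·5 = 385
Δ = 6!·0!·4!/11! = 1/2310
Racah Σ t=3..3: t=3:−1/144 = -1/144
⇒ 3j(3 5 2; 0 0 0)² = 10/231, sgn -1
Racah Σ t=2..2: t=2:+1/192 = 1/192
⇒ 3j(3 5 2; 1 -1 0)² = 3/77, sgn +1
4πI² = N·(3j₀)²·(3jₘ)² = 50/77
I = -1·√(0.649351/4π) = -0.22731846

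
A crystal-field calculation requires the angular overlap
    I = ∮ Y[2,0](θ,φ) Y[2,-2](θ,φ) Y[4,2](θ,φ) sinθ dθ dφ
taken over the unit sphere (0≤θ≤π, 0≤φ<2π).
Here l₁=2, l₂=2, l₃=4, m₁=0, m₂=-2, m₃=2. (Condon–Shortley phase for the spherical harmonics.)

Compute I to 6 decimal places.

0.156078

Checks pass: Σm=0; 8 even; l₃=4∈[0,4].
(2·2+1)(2·2+1)(2·4+1) = 225
Δ: 0! 4! 4! / 9! → 1/630
sum: t=0:+1/16 = 1/16
3j²(2 2 4; 0 0 0) = Δ·Π!·Σ² = 2/35  (sign +1)
sum: t=0:+1/96 = 1/96
3j²(2 2 4; 0 -2 2) = Δ·Π!·Σ² = 1/42  (sign +1)
combine: 4πI² = 225·2/35·1/42 = 15/49
take √, sign +1: I = 0.15607835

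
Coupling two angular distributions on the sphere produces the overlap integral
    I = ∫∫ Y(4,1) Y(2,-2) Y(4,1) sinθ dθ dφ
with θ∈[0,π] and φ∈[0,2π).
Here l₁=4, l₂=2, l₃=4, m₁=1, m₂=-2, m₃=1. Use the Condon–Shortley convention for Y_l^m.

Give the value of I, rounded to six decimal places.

0.200662

Rules hold: Σm=0, L=10 even, 2≤4≤6.
N = 9·5·9 = 405
Δ = 2!·6!·2!/11! = 1/13860
Racah Σ t=0..2: t=0:+1/192 t=1:−1/36 t=2:+1/192 = -5/288
⇒ 3j(4 2 4; 0 0 0)² = 20/693, sgn -1
Racah Σ t=0..0: t=0:+1/144 = 1/144
⇒ 3j(4 2 4; 1 -2 1)² = 10/231, sgn -1
4πI² = N·(3j₀)²·(3jₘ)² = 3000/5929
I = +1·√(0.505988/4π) = 0.20066192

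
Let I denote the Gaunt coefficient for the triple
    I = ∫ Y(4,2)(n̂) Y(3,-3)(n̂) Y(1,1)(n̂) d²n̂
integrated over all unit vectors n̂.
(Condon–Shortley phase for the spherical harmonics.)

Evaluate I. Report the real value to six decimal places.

0.061558

Checks pass: Σm=0; 8 even; l₃=1∈[1,7].
(2·4+1)(2·3+1)(2·1+1) = 189
Δ: 6! 2! 0! / 9! → 1/252
sum: t=3:−1/36 = -1/36
3j²(4 3 1; 0 0 0) = Δ·Π!·Σ² = 4/63  (sign +1)
sum: t=0:+1/1440 = 1/1440
3j²(4 3 1; 2 -3 1) = Δ·Π!·Σ² = 1/252  (sign +1)
combine: 4πI² = 189·4/63·1/252 = 1/21
take √, sign +1: I = 0.06155813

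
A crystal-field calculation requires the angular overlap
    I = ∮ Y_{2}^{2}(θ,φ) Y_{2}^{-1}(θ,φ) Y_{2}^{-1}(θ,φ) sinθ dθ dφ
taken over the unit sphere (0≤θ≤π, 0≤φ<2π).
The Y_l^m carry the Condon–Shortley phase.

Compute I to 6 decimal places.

m-sum 0 ✓  L=6 even ✓  0≤2≤4 ✓
Π(2lᵢ+1) = 5×5×5 = 125
triangle coeff Δ(2,2,2) = 1/630
Σ_t [0,2]: t=0:+1/8 t=1:−1/1 t=2:+1/8 = -3/4
(3j)²=2/35 [(2 2 2; 0 0 0)], sign=-1
Σ_t [0,0]: t=0:+1/4 = 1/4
(3j)²=3/35 [(2 2 2; 2 -1 -1)], sign=-1
⇒ 4πI² = 30/49
I = (+1)√(30/49/(4π)) = 0.22072812

0.220728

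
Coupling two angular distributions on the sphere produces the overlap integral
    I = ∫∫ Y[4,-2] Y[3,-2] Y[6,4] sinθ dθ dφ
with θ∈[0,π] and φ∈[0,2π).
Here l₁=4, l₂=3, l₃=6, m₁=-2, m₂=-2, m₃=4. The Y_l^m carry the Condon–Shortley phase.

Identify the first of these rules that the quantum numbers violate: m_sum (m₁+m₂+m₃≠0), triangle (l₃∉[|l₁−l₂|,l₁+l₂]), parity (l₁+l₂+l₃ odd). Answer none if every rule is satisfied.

parity

Σmᵢ = 0  ✓
l₃∈[|l₁−l₂|,l₁+l₂]=[1,7], have l₃=6  ✓
Σlᵢ = 13 ⇒ odd  ✗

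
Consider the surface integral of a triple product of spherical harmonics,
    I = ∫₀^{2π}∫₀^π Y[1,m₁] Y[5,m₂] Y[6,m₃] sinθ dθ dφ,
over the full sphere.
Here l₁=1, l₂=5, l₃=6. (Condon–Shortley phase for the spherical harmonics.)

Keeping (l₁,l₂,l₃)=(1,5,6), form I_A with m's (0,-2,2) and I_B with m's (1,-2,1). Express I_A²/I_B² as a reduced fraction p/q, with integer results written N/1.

16/5

Shared (l₁,l₂,l₃)=(1,5,6): N and (l;000)² cancel in I_A²/I_B².
A: Δ = 0!·2!·10!/13! = 1/858; Racah Σ t=0..0: t=0:+1/30240 = 1/30240; ⇒ 3j(1 5 6; 0 -2 2)² = 16/429, sgn +1
B: Δ = 0!·2!·10!/13! = 1/858; Racah Σ t=0..0: t=0:+1/60480 = 1/60480; ⇒ 3j(1 5 6; 1 -2 1)² = 5/429, sgn -1
I_A²/I_B² = (16/429)/(5/429) = 16/5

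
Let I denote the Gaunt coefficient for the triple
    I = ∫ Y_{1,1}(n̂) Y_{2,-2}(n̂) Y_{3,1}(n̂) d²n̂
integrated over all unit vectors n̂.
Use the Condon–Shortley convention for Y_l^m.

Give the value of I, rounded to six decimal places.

m-sum 0 ✓  L=6 even ✓  1≤3≤3 ✓
Π(2lᵢ+1) = 3×5×7 = 105
triangle coeff Δ(1,2,3) = 1/105
Σ_t [0,0]: t=0:+1/4 = 1/4
(3j)²=3/35 [(1 2 3; 0 0 0)], sign=-1
Σ_t [0,0]: t=0:+1/48 = 1/48
(3j)²=1/105 [(1 2 3; 1 -2 1)], sign=+1
⇒ 4πI² = 3/35
I = (-1)√(3/35/(4π)) = -0.08258890

-0.082589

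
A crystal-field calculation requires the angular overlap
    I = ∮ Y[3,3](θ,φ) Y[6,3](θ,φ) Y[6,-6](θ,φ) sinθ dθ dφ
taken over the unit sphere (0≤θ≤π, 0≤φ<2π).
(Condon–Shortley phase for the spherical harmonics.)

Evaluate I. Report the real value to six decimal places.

0.000000

L=15 odd ⇒ parity kills the (l;000) factor ⇒ I = 0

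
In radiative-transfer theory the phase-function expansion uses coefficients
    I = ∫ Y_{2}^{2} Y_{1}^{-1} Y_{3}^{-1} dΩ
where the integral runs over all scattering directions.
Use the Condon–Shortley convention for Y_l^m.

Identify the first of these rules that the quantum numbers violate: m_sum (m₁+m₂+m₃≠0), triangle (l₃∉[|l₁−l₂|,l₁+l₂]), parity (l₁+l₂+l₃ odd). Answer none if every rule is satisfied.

azimuthal sum: 2 − 1 − 1 = 0  ✓
1 ≤ 3 ≤ 3 (triangle on l)  ✓
L = 2 + 1 + 3 = 6 (even)  ✓

none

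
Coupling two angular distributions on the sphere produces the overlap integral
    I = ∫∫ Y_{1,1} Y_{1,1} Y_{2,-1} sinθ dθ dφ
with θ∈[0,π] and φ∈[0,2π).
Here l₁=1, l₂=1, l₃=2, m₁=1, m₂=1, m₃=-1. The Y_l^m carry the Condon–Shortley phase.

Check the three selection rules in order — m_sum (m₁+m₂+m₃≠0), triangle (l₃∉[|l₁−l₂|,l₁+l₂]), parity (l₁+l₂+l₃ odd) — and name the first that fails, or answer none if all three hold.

Σmᵢ = 1  ✗
l₃∈[|l₁−l₂|,l₁+l₂]=[0,2], have l₃=2
Σlᵢ = 4 ⇒ even

m_sum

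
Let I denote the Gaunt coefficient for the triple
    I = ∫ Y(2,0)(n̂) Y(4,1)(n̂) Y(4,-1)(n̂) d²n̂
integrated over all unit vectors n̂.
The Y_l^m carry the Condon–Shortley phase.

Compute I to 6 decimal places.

-0.139264

Rules hold: Σm=0, L=10 even, 2≤4≤6.
N = 5·9·9 = 405
Δ = 2!·2!·6!/11! = 1/13860
Racah Σ t=0..2: t=0:+1/192 t=1:−1/36 t=2:+1/192 = -5/288
⇒ 3j(2 4 4; 0 0 0)² = 20/693, sgn -1
Racah Σ t=0..2: t=0:+1/480 t=1:−1/48 t=2:+1/144 = -17/1440
⇒ 3j(2 4 4; 0 1 -1)² = 289/13860, sgn +1
4πI² = N·(3j₀)²·(3jₘ)² = 1445/5929
I = -1·√(0.243717/4π) = -0.13926381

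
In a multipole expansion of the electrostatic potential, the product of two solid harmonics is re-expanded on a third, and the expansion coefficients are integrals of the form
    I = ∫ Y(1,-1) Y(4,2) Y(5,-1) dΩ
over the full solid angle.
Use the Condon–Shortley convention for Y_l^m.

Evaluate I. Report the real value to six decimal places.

-0.120286

m-sum 0 ✓  L=10 even ✓  3≤5≤5 ✓
Π(2lᵢ+1) = 3×9×11 = 297
triangle coeff Δ(1,4,5) = 1/495
Σ_t [0,0]: t=0:+1/576 = 1/576
(3j)²=5/99 [(1 4 5; 0 0 0)], sign=-1
Σ_t [0,0]: t=0:+1/2880 = 1/2880
(3j)²=2/165 [(1 4 5; -1 2 -1)], sign=+1
⇒ 4πI² = 2/11
I = (-1)√(2/11/(4π)) = -0.12028562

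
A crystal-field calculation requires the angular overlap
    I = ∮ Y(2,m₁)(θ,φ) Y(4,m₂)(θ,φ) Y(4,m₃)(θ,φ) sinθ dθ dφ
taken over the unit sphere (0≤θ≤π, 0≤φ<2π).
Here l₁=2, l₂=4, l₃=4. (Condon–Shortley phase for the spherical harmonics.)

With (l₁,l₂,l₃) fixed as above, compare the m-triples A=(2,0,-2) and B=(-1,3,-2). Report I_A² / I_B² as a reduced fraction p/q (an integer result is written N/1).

36/35

l's match ⇒ only the (l;m) 3-j factors differ between A and B.
A: triangle coeff Δ(2,4,4) = 1/13860; Σ_t [0,0]: t=0:+1/192 = 1/192; (3j)²=3/77 [(2 4 4; 2 0 -2)], sign=+1
B: triangle coeff Δ(2,4,4) = 1/13860; Σ_t [1,2]: t=1:−1/1440 t=2:+1/240 = 1/288; (3j)²=5/132 [(2 4 4; -1 3 -2)], sign=+1
I_A²/I_B² = (3/77)/(5/132) = 36/35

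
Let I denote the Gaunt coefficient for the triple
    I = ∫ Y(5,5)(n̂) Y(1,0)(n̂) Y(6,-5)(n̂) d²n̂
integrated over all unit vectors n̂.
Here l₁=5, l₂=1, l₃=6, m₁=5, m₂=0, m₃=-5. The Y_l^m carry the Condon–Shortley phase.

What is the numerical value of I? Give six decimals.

m-sum 0 ✓  L=12 even ✓  4≤6≤6 ✓
Π(2lᵢ+1) = 11×3×13 = 429
triangle coeff Δ(5,1,6) = 1/858
Σ_t [0,0]: t=0:+1/14400 = 1/14400
(3j)²=6/143 [(5 1 6; 0 0 0)], sign=+1
Σ_t [0,0]: t=0:+1/3628800 = 1/3628800
(3j)²=1/78 [(5 1 6; 5 0 -5)], sign=-1
⇒ 4πI² = 3/13
I = (-1)√(3/13/(4π)) = -0.13551395

-0.135514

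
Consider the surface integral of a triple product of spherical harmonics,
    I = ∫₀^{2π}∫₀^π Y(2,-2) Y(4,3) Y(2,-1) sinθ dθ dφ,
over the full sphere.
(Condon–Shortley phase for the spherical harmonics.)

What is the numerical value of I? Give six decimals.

-0.238414

Checks pass: Σm=0; 8 even; l₃=2∈[2,6].
(2·2+1)(2·4+1)(2·2+1) = 225
Δ: 4! 0! 4! / 9! → 1/630
sum: t=2:+1/16 = 1/16
3j²(2 4 2; 0 0 0) = Δ·Π!·Σ² = 2/35  (sign +1)
sum: t=4:+1/144 = 1/144
3j²(2 4 2; -2 3 -1) = Δ·Π!·Σ² = 1/18  (sign -1)
combine: 4πI² = 225·2/35·1/18 = 5/7
take √, sign -1: I = -0.23841361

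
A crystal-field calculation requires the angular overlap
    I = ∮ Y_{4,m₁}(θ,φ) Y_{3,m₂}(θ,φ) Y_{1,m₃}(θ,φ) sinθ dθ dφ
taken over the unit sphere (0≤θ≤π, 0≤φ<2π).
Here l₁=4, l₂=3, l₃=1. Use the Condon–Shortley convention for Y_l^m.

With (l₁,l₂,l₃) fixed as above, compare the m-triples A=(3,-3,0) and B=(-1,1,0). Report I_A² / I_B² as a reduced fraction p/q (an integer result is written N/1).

Same 4,3,1: normalisation and zero-m 3j drop out of the ratio.
A: Δ: 6! 2! 0! / 9! → 1/252; sum: t=0:+1/720 = 1/720; 3j²(4 3 1; 3 -3 0) = Δ·Π!·Σ² = 1/36  (sign -1)
B: Δ: 6! 2! 0! / 9! → 1/252; sum: t=4:+1/48 = 1/48; 3j²(4 3 1; -1 1 0) = Δ·Π!·Σ² = 5/84  (sign -1)
I_A²/I_B² = (1/36)/(5/84) = 7/15

7/15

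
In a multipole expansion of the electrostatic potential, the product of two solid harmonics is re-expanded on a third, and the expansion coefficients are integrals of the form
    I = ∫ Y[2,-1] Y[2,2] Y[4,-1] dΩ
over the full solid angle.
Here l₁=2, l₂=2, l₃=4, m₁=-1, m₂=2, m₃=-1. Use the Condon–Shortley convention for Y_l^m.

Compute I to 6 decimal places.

-0.090112

m-sum 0 ✓  L=8 even ✓  0≤4≤4 ✓
Π(2lᵢ+1) = 5×5×9 = 225
triangle coeff Δ(2,2,4) = 1/630
Σ_t [0,0]: t=0:+1/16 = 1/16
(3j)²=2/35 [(2 2 4; 0 0 0)], sign=+1
Σ_t [0,0]: t=0:+1/144 = 1/144
(3j)²=1/126 [(2 2 4; -1 2 -1)], sign=-1
⇒ 4πI² = 5/49
I = (-1)√(5/49/(4π)) = -0.09011188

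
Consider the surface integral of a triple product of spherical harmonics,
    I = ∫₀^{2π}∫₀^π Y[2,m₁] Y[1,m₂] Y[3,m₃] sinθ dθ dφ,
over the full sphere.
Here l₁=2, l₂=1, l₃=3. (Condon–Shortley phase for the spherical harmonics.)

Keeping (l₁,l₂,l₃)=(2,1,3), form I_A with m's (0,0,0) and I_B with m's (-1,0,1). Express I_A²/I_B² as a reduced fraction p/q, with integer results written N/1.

Same 2,1,3: normalisation and zero-m 3j drop out of the ratio.
A: Δ: 0! 4! 2! / 7! → 1/105; sum: t=0:+1/4 = 1/4; 3j²(2 1 3; 0 0 0) = Δ·Π!·Σ² = 3/35  (sign -1)
B: Δ: 0! 4! 2! / 7! → 1/105; sum: t=0:+1/6 = 1/6; 3j²(2 1 3; -1 0 1) = Δ·Π!·Σ² = 8/105  (sign +1)
I_A²/I_B² = (3/35)/(8/105) = 9/8

9/8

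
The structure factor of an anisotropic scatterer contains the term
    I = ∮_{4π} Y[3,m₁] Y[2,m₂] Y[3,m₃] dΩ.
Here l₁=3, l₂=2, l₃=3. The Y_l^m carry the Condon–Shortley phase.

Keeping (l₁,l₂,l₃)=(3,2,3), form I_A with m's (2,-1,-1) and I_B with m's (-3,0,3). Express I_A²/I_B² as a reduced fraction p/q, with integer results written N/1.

Shared (l₁,l₂,l₃)=(3,2,3): N and (l;000)² cancel in I_A²/I_B².
A: Δ = 2!·4!·2!/9! = 1/3780; Racah Σ t=0..1: t=0:+1/12 t=1:−1/48 = 1/16; ⇒ 3j(3 2 3; 2 -1 -1)² = 1/28, sgn +1
B: Δ = 2!·4!·2!/9! = 1/3780; Racah Σ t=2..2: t=2:+1/96 = 1/96; ⇒ 3j(3 2 3; -3 0 3)² = 5/84, sgn +1
I_A²/I_B² = (1/28)/(5/84) = 3/5

3/5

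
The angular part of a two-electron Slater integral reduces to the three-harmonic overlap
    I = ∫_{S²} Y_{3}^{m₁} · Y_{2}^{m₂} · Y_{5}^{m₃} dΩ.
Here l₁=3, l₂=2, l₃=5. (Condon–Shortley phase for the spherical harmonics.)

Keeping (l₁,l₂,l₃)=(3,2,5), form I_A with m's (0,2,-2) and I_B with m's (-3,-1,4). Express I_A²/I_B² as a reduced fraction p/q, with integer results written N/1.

l's match ⇒ only the (l;m) 3-j factors differ between A and B.
A: triangle coeff Δ(3,2,5) = 1/2310; Σ_t [0,0]: t=0:+1/864 = 1/864; (3j)²=1/66 [(3 2 5; 0 2 -2)], sign=-1
B: triangle coeff Δ(3,2,5) = 1/2310; Σ_t [0,0]: t=0:+1/4320 = 1/4320; (3j)²=2/55 [(3 2 5; -3 -1 4)], sign=-1
I_A²/I_B² = (1/66)/(2/55) = 5/12

5/12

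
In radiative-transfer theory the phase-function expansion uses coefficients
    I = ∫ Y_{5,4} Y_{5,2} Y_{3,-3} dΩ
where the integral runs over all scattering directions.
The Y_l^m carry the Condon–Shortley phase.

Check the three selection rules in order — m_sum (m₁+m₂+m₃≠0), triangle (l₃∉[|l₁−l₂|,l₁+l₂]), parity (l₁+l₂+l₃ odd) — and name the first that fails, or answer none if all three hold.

azimuthal sum: 4 + 2 − 3 = 3  ✗
0 ≤ 3 ≤ 10 (triangle on l)
L = 5 + 5 + 3 = 13 (odd)

m_sum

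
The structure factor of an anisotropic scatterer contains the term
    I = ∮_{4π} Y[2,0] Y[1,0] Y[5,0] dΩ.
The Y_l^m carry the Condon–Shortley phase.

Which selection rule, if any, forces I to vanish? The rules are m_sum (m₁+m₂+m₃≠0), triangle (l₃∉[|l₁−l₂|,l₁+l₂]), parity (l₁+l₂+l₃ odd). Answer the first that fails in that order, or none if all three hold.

triangle

Σmᵢ = 0  ✓
l₃∈[|l₁−l₂|,l₁+l₂]=[1,3], have l₃=5  ✗
Σlᵢ = 8 ⇒ even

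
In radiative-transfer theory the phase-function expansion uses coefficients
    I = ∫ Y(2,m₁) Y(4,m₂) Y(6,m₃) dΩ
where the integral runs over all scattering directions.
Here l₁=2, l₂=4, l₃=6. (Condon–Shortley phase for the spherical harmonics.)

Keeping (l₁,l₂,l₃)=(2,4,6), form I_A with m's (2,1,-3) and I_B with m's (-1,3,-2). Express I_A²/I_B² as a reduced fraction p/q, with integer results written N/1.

Shared (l₁,l₂,l₃)=(2,4,6): N and (l;000)² cancel in I_A²/I_B².
A: Δ = 0!·4!·8!/13! = 1/6435; Racah Σ t=0..0: t=0:+1/17280 = 1/17280; ⇒ 3j(2 4 6; 2 1 -3)² = 14/715, sgn -1
B: Δ = 0!·4!·8!/13! = 1/6435; Racah Σ t=0..0: t=0:+1/30240 = 1/30240; ⇒ 3j(2 4 6; -1 3 -2)² = 32/6435, sgn +1
I_A²/I_B² = (14/715)/(32/6435) = 63/16

63/16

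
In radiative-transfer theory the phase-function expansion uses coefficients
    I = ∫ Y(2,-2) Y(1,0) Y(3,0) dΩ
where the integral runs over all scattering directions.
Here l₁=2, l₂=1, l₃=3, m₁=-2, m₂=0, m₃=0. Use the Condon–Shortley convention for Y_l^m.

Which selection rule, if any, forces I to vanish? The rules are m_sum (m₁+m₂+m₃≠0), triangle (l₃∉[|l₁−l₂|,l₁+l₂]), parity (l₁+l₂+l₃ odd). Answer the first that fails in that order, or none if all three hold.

azimuthal sum: -2 + 0 + 0 = -2  ✗
1 ≤ 3 ≤ 3 (triangle on l)
L = 2 + 1 + 3 = 6 (even)

m_sum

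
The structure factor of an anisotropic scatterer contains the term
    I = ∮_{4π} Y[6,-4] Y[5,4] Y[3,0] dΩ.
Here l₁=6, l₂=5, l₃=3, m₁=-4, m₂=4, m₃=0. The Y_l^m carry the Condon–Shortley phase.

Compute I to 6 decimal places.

-0.139560

Checks pass: Σm=0; 14 even; l₃=3∈[1,11].
(2·6+1)(2·5+1)(2·3+1) = 1001
Δ: 8! 4! 2! / 15! → 1/675675
sum: t=3:−1/8640 t=4:+1/2304 t=5:−1/8640 = 7/34560
3j²(6 5 3; 0 0 0) = Δ·Π!·Σ² = 7/429  (sign -1)
sum: t=7:−1/60480 t=8:+1/161280 = -1/96768
3j²(6 5 3; -4 4 0) = Δ·Π!·Σ² = 15/1001  (sign +1)
combine: 4πI² = 1001·7/429·15/1001 = 35/143
take √, sign -1: I = -0.13956004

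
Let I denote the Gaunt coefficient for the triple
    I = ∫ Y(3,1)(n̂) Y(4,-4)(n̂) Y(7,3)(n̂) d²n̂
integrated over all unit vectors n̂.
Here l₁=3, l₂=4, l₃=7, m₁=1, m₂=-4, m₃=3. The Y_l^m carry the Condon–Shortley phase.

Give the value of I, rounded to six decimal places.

Rules hold: Σm=0, L=14 even, 1≤7≤7.
N = 7·9·15 = 945
Δ = 0!·6!·8!/15! = 1/45045
Racah Σ t=0..0: t=0:+1/20736 = 1/20736
⇒ 3j(3 4 7; 0 0 0)² = 35/1287, sgn -1
Racah Σ t=0..0: t=0:+1/1935360 = 1/1935360
⇒ 3j(3 4 7; 1 -4 3)² = 1/1001, sgn +1
4πI² = N·(3j₀)²·(3jₘ)² = 525/20449
I = -1·√(0.0256736/4π) = -0.04520003

-0.045200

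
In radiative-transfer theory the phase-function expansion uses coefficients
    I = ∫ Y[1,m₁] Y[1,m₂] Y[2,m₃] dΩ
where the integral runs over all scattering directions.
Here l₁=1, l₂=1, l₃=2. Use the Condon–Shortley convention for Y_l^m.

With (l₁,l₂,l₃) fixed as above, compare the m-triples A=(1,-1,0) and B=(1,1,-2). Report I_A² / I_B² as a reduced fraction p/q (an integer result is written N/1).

l's match ⇒ only the (l;m) 3-j factors differ between A and B.
A: triangle coeff Δ(1,1,2) = 1/30; Σ_t [0,0]: t=0:+1/4 = 1/4; (3j)²=1/30 [(1 1 2; 1 -1 0)], sign=+1
B: triangle coeff Δ(1,1,2) = 1/30; Σ_t [0,0]: t=0:+1/4 = 1/4; (3j)²=1/5 [(1 1 2; 1 1 -2)], sign=+1
I_A²/I_B² = (1/30)/(1/5) = 1/6

1/6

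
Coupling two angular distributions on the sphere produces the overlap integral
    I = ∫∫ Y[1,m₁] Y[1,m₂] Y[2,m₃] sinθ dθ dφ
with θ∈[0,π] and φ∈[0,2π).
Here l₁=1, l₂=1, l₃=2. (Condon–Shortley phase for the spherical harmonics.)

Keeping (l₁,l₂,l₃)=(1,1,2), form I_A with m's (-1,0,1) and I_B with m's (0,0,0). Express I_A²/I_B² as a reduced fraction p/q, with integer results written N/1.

3/4

Same 1,1,2: normalisation and zero-m 3j drop out of the ratio.
A: Δ: 0! 2! 2! / 5! → 1/30; sum: t=0:+1/2 = 1/2; 3j²(1 1 2; -1 0 1) = Δ·Π!·Σ² = 1/10  (sign -1)
B: Δ: 0! 2! 2! / 5! → 1/30; sum: t=0:+1/1 = 1/1; 3j²(1 1 2; 0 0 0) = Δ·Π!·Σ² = 2/15  (sign +1)
I_A²/I_B² = (1/10)/(2/15) = 3/4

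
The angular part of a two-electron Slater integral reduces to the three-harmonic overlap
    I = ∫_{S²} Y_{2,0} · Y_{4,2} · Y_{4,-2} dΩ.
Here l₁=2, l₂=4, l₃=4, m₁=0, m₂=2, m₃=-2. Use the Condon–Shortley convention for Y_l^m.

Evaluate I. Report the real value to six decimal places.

0.065536

Checks pass: Σm=0; 10 even; l₃=4∈[2,6].
(2·2+1)(2·4+1)(2·4+1) = 405
Δ: 2! 2! 6! / 11! → 1/13860
sum: t=0:+1/192 t=1:−1/36 t=2:+1/192 = -5/288
3j²(2 4 4; 0 0 0) = Δ·Π!·Σ² = 20/693  (sign -1)
sum: t=0:+1/2880 t=1:−1/120 t=2:+1/192 = -1/360
3j²(2 4 4; 0 2 -2) = Δ·Π!·Σ² = 16/3465  (sign -1)
combine: 4πI² = 405·20/693·16/3465 = 320/5929
take √, sign +1: I = 0.06553591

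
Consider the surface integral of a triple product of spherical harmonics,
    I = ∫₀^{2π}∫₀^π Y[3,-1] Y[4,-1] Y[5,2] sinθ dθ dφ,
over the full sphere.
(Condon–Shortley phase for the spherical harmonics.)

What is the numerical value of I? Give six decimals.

Rules hold: Σm=0, L=12 even, 1≤5≤7.
N = 7·9·11 = 693
Δ = 2!·4!·6!/13! = 1/180180
Racah Σ t=0..2: t=0:+1/576 t=1:−1/144 t=2:+1/576 = -1/288
⇒ 3j(3 4 5; 0 0 0)² = 20/1001, sgn +1
Racah Σ t=0..2: t=0:+1/1728 t=1:−1/288 t=2:+1/960 = -1/540
⇒ 3j(3 4 5; -1 -1 2)² = 128/6435, sgn +1
4πI² = N·(3j₀)²·(3jₘ)² = 512/1859
I = +1·√(0.275417/4π) = 0.14804384

0.148044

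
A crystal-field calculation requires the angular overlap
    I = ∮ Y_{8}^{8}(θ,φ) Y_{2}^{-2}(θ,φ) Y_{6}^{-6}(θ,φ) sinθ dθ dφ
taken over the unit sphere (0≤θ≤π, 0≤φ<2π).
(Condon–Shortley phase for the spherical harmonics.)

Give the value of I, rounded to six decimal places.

0.362034

Rules hold: Σm=0, L=16 even, 6≤6≤10.
N = 17·5·13 = 1105
Δ = 4!·12!·0!/17! = 1/30940
Racah Σ t=2..2: t=2:+1/2073600 = 1/2073600
⇒ 3j(8 2 6; 0 0 0)² = 28/1105, sgn +1
Racah Σ t=0..0: t=0:+1/11496038400 = 1/11496038400
⇒ 3j(8 2 6; 8 -2 -6)² = 1/17, sgn +1
4πI² = N·(3j₀)²·(3jₘ)² = 28/17
I = +1·√(1.64706/4π) = 0.36203422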